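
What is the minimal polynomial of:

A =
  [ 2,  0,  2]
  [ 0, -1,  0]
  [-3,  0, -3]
x^2 + x

The characteristic polynomial is χ_A(x) = x*(x + 1)^2, so the eigenvalues are known. The minimal polynomial is
  m_A(x) = Π_λ (x − λ)^{k_λ}
where k_λ is the size of the *largest* Jordan block for λ (equivalently, the smallest k with (A − λI)^k v = 0 for every generalised eigenvector v of λ).

  λ = -1: largest Jordan block has size 1, contributing (x + 1)
  λ = 0: largest Jordan block has size 1, contributing (x − 0)

So m_A(x) = x*(x + 1) = x^2 + x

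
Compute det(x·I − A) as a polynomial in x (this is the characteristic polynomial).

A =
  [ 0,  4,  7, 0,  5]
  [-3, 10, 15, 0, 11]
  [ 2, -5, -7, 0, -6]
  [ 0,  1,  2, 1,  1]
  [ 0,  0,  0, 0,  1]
x^5 - 5*x^4 + 10*x^3 - 10*x^2 + 5*x - 1

Expanding det(x·I − A) (e.g. by cofactor expansion or by noting that A is similar to its Jordan form J, which has the same characteristic polynomial as A) gives
  χ_A(x) = x^5 - 5*x^4 + 10*x^3 - 10*x^2 + 5*x - 1
which factors as (x - 1)^5. The eigenvalues (with algebraic multiplicities) are λ = 1 with multiplicity 5.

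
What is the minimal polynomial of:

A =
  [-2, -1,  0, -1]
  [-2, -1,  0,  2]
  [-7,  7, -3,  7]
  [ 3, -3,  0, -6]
x^2 + 6*x + 9

The characteristic polynomial is χ_A(x) = (x + 3)^4, so the eigenvalues are known. The minimal polynomial is
  m_A(x) = Π_λ (x − λ)^{k_λ}
where k_λ is the size of the *largest* Jordan block for λ (equivalently, the smallest k with (A − λI)^k v = 0 for every generalised eigenvector v of λ).

  λ = -3: largest Jordan block has size 2, contributing (x + 3)^2

So m_A(x) = (x + 3)^2 = x^2 + 6*x + 9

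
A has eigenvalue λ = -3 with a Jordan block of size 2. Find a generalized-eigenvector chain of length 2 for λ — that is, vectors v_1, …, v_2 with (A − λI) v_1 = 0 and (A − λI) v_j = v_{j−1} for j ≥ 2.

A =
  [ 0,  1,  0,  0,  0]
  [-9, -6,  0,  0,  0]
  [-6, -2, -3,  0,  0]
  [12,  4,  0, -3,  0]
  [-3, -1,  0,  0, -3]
A Jordan chain for λ = -3 of length 2:
v_1 = (3, -9, -6, 12, -3)ᵀ
v_2 = (1, 0, 0, 0, 0)ᵀ

Let N = A − (-3)·I. We want v_2 with N^2 v_2 = 0 but N^1 v_2 ≠ 0; then v_{j-1} := N · v_j for j = 2, …, 2.

Pick v_2 = (1, 0, 0, 0, 0)ᵀ.
Then v_1 = N · v_2 = (3, -9, -6, 12, -3)ᵀ.

Sanity check: (A − (-3)·I) v_1 = (0, 0, 0, 0, 0)ᵀ = 0. ✓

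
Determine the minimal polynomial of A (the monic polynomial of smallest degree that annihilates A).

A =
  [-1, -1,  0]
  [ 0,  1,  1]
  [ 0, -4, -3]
x^3 + 3*x^2 + 3*x + 1

The characteristic polynomial is χ_A(x) = (x + 1)^3, so the eigenvalues are known. The minimal polynomial is
  m_A(x) = Π_λ (x − λ)^{k_λ}
where k_λ is the size of the *largest* Jordan block for λ (equivalently, the smallest k with (A − λI)^k v = 0 for every generalised eigenvector v of λ).

  λ = -1: largest Jordan block has size 3, contributing (x + 1)^3

So m_A(x) = (x + 1)^3 = x^3 + 3*x^2 + 3*x + 1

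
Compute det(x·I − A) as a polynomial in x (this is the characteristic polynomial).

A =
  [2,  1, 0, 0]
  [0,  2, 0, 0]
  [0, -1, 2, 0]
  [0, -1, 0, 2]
x^4 - 8*x^3 + 24*x^2 - 32*x + 16

Expanding det(x·I − A) (e.g. by cofactor expansion or by noting that A is similar to its Jordan form J, which has the same characteristic polynomial as A) gives
  χ_A(x) = x^4 - 8*x^3 + 24*x^2 - 32*x + 16
which factors as (x - 2)^4. The eigenvalues (with algebraic multiplicities) are λ = 2 with multiplicity 4.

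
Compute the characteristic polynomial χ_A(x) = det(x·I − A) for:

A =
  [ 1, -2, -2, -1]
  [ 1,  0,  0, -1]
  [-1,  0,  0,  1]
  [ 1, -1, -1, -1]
x^4

Expanding det(x·I − A) (e.g. by cofactor expansion or by noting that A is similar to its Jordan form J, which has the same characteristic polynomial as A) gives
  χ_A(x) = x^4
which factors as x^4. The eigenvalues (with algebraic multiplicities) are λ = 0 with multiplicity 4.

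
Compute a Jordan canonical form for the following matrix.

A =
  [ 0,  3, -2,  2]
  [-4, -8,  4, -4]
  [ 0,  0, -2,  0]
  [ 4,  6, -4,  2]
J_2(-2) ⊕ J_1(-2) ⊕ J_1(-2)

The characteristic polynomial is
  det(x·I − A) = x^4 + 8*x^3 + 24*x^2 + 32*x + 16 = (x + 2)^4

Eigenvalues and multiplicities (the geometric multiplicity of λ is n − rank(A − λI), which equals the number of Jordan blocks for λ):
  λ = -2: algebraic multiplicity = 4, geometric multiplicity = 3

Determining the block sizes for each eigenvalue:
  λ = -2: 3 blocks summing to 4 forces exactly one block of size 2 and the rest size 1 → block sizes [2, 1, 1]

Assembling the blocks gives a Jordan form
J =
  [-2,  1,  0,  0]
  [ 0, -2,  0,  0]
  [ 0,  0, -2,  0]
  [ 0,  0,  0, -2]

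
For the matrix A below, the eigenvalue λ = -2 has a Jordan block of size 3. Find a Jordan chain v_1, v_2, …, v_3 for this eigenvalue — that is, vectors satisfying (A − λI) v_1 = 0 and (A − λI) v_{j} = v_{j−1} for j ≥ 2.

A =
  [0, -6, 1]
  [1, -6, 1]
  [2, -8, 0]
A Jordan chain for λ = -2 of length 3:
v_1 = (4, 2, 4)ᵀ
v_2 = (-6, -4, -8)ᵀ
v_3 = (0, 1, 0)ᵀ

Let N = A − (-2)·I. We want v_3 with N^3 v_3 = 0 but N^2 v_3 ≠ 0; then v_{j-1} := N · v_j for j = 3, …, 2.

Pick v_3 = (0, 1, 0)ᵀ.
Then v_2 = N · v_3 = (-6, -4, -8)ᵀ.
Then v_1 = N · v_2 = (4, 2, 4)ᵀ.

Sanity check: (A − (-2)·I) v_1 = (0, 0, 0)ᵀ = 0. ✓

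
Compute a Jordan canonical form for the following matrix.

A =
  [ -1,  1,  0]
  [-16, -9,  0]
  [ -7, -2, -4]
J_2(-5) ⊕ J_1(-4)

The characteristic polynomial is
  det(x·I − A) = x^3 + 14*x^2 + 65*x + 100 = (x + 4)*(x + 5)^2

Eigenvalues and multiplicities (the geometric multiplicity of λ is n − rank(A − λI), which equals the number of Jordan blocks for λ):
  λ = -5: algebraic multiplicity = 2, geometric multiplicity = 1
  λ = -4: algebraic multiplicity = 1, geometric multiplicity = 1

Determining the block sizes for each eigenvalue:
  λ = -5: one block (gm = 1), so the single block has size am = 2 → block sizes [2]
  λ = -4: one block (gm = 1), so the single block has size am = 1 → block sizes [1]

Assembling the blocks gives a Jordan form
J =
  [-5,  1,  0]
  [ 0, -5,  0]
  [ 0,  0, -4]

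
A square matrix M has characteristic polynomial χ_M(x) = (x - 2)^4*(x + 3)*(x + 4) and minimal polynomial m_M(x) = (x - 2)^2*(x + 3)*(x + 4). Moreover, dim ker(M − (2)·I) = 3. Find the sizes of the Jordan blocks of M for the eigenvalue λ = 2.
Block sizes for λ = 2: [2, 1, 1]

Step 1 — from the characteristic polynomial, algebraic multiplicity of λ = 2 is 4. From dim ker(M − (2)·I) = 3, there are exactly 3 Jordan blocks for λ = 2.
Step 2 — from the minimal polynomial, the factor (x − 2)^2 tells us the largest block for λ = 2 has size 2.
Step 3 — with total size 4, 3 blocks, and largest block 2, the block sizes (in nonincreasing order) are [2, 1, 1].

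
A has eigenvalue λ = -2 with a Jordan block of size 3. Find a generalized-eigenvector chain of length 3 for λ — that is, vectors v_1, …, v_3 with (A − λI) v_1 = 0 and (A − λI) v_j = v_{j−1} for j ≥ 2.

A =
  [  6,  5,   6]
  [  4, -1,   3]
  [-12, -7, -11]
A Jordan chain for λ = -2 of length 3:
v_1 = (12, 0, -16)ᵀ
v_2 = (8, 4, -12)ᵀ
v_3 = (1, 0, 0)ᵀ

Let N = A − (-2)·I. We want v_3 with N^3 v_3 = 0 but N^2 v_3 ≠ 0; then v_{j-1} := N · v_j for j = 3, …, 2.

Pick v_3 = (1, 0, 0)ᵀ.
Then v_2 = N · v_3 = (8, 4, -12)ᵀ.
Then v_1 = N · v_2 = (12, 0, -16)ᵀ.

Sanity check: (A − (-2)·I) v_1 = (0, 0, 0)ᵀ = 0. ✓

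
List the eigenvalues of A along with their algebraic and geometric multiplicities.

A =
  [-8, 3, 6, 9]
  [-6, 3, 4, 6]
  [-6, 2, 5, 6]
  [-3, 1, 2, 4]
λ = 1: alg = 4, geom = 3

Step 1 — factor the characteristic polynomial to read off the algebraic multiplicities:
  χ_A(x) = (x - 1)^4

Step 2 — compute geometric multiplicities via the rank-nullity identity g(λ) = n − rank(A − λI):
  rank(A − (1)·I) = 1, so dim ker(A − (1)·I) = n − 1 = 3

Summary:
  λ = 1: algebraic multiplicity = 4, geometric multiplicity = 3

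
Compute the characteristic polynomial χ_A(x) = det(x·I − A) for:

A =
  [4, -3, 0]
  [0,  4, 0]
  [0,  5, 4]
x^3 - 12*x^2 + 48*x - 64

Expanding det(x·I − A) (e.g. by cofactor expansion or by noting that A is similar to its Jordan form J, which has the same characteristic polynomial as A) gives
  χ_A(x) = x^3 - 12*x^2 + 48*x - 64
which factors as (x - 4)^3. The eigenvalues (with algebraic multiplicities) are λ = 4 with multiplicity 3.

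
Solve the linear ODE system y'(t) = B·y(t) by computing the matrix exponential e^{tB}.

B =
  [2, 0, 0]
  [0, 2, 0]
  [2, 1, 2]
e^{tB} =
  [exp(2*t), 0, 0]
  [0, exp(2*t), 0]
  [2*t*exp(2*t), t*exp(2*t), exp(2*t)]

Strategy: write B = P · J · P⁻¹ where J is a Jordan canonical form, so e^{tB} = P · e^{tJ} · P⁻¹, and e^{tJ} can be computed block-by-block.

B has Jordan form
J =
  [2, 1, 0]
  [0, 2, 0]
  [0, 0, 2]
(up to reordering of blocks).

Per-block formulas:
  For a 2×2 Jordan block J_2(2): exp(t · J_2(2)) = e^(2t)·(I + t·N), where N is the 2×2 nilpotent shift.
  For a 1×1 block at λ = 2: exp(t · [2]) = [e^(2t)].

After assembling e^{tJ} and conjugating by P, we get:

e^{tB} =
  [exp(2*t), 0, 0]
  [0, exp(2*t), 0]
  [2*t*exp(2*t), t*exp(2*t), exp(2*t)]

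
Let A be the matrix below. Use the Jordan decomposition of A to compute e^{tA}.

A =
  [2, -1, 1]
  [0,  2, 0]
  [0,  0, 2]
e^{tA} =
  [exp(2*t), -t*exp(2*t), t*exp(2*t)]
  [0, exp(2*t), 0]
  [0, 0, exp(2*t)]

Strategy: write A = P · J · P⁻¹ where J is a Jordan canonical form, so e^{tA} = P · e^{tJ} · P⁻¹, and e^{tJ} can be computed block-by-block.

A has Jordan form
J =
  [2, 1, 0]
  [0, 2, 0]
  [0, 0, 2]
(up to reordering of blocks).

Per-block formulas:
  For a 1×1 block at λ = 2: exp(t · [2]) = [e^(2t)].
  For a 2×2 Jordan block J_2(2): exp(t · J_2(2)) = e^(2t)·(I + t·N), where N is the 2×2 nilpotent shift.

After assembling e^{tJ} and conjugating by P, we get:

e^{tA} =
  [exp(2*t), -t*exp(2*t), t*exp(2*t)]
  [0, exp(2*t), 0]
  [0, 0, exp(2*t)]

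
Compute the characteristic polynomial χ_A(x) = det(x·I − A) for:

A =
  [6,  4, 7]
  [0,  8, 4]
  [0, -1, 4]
x^3 - 18*x^2 + 108*x - 216

Expanding det(x·I − A) (e.g. by cofactor expansion or by noting that A is similar to its Jordan form J, which has the same characteristic polynomial as A) gives
  χ_A(x) = x^3 - 18*x^2 + 108*x - 216
which factors as (x - 6)^3. The eigenvalues (with algebraic multiplicities) are λ = 6 with multiplicity 3.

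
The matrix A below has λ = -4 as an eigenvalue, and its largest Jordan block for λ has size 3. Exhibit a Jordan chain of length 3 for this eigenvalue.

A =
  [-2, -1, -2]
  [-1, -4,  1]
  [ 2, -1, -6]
A Jordan chain for λ = -4 of length 3:
v_1 = (1, 0, 1)ᵀ
v_2 = (2, -1, 2)ᵀ
v_3 = (1, 0, 0)ᵀ

Let N = A − (-4)·I. We want v_3 with N^3 v_3 = 0 but N^2 v_3 ≠ 0; then v_{j-1} := N · v_j for j = 3, …, 2.

Pick v_3 = (1, 0, 0)ᵀ.
Then v_2 = N · v_3 = (2, -1, 2)ᵀ.
Then v_1 = N · v_2 = (1, 0, 1)ᵀ.

Sanity check: (A − (-4)·I) v_1 = (0, 0, 0)ᵀ = 0. ✓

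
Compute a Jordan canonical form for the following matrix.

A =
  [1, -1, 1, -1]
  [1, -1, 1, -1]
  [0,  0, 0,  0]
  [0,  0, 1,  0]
J_3(0) ⊕ J_1(0)

The characteristic polynomial is
  det(x·I − A) = x^4

Eigenvalues and multiplicities (the geometric multiplicity of λ is n − rank(A − λI), which equals the number of Jordan blocks for λ):
  λ = 0: algebraic multiplicity = 4, geometric multiplicity = 2

Determining the block sizes for each eigenvalue:
  λ = 0: with am = 4 and gm = 2, the partition is not yet determined (e.g. several partitions of 4 into 2 parts exist). Let N = A − (0)·I. Computing rank(N^1) = 2, rank(N^2) = 1, rank(N^3) = 0; the number of blocks of size ≥ j is rank(N^{j−1}) − rank(N^j), giving [2, 1, 1]. So we have 1 block(s) of size 3, 1 block(s) of size 1 → block sizes [3, 1]

Assembling the blocks gives a Jordan form
J =
  [0, 1, 0, 0]
  [0, 0, 1, 0]
  [0, 0, 0, 0]
  [0, 0, 0, 0]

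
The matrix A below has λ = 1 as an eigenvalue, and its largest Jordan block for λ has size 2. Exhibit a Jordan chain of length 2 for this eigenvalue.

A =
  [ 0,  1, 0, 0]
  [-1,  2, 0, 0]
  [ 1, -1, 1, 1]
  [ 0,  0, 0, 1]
A Jordan chain for λ = 1 of length 2:
v_1 = (-1, -1, 1, 0)ᵀ
v_2 = (1, 0, 0, 0)ᵀ

Let N = A − (1)·I. We want v_2 with N^2 v_2 = 0 but N^1 v_2 ≠ 0; then v_{j-1} := N · v_j for j = 2, …, 2.

Pick v_2 = (1, 0, 0, 0)ᵀ.
Then v_1 = N · v_2 = (-1, -1, 1, 0)ᵀ.

Sanity check: (A − (1)·I) v_1 = (0, 0, 0, 0)ᵀ = 0. ✓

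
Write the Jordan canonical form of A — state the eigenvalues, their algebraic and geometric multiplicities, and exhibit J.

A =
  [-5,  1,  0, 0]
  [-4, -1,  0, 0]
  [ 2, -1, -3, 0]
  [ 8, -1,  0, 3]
J_2(-3) ⊕ J_1(-3) ⊕ J_1(3)

The characteristic polynomial is
  det(x·I − A) = x^4 + 6*x^3 - 54*x - 81 = (x - 3)*(x + 3)^3

Eigenvalues and multiplicities (the geometric multiplicity of λ is n − rank(A − λI), which equals the number of Jordan blocks for λ):
  λ = -3: algebraic multiplicity = 3, geometric multiplicity = 2
  λ = 3: algebraic multiplicity = 1, geometric multiplicity = 1

Determining the block sizes for each eigenvalue:
  λ = -3: 2 blocks summing to 3 forces exactly one block of size 2 and the rest size 1 → block sizes [2, 1]
  λ = 3: one block (gm = 1), so the single block has size am = 1 → block sizes [1]

Assembling the blocks gives a Jordan form
J =
  [-3,  1,  0, 0]
  [ 0, -3,  0, 0]
  [ 0,  0, -3, 0]
  [ 0,  0,  0, 3]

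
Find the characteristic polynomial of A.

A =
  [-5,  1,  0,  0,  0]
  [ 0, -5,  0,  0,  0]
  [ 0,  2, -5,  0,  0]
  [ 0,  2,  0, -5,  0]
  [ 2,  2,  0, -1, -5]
x^5 + 25*x^4 + 250*x^3 + 1250*x^2 + 3125*x + 3125

Expanding det(x·I − A) (e.g. by cofactor expansion or by noting that A is similar to its Jordan form J, which has the same characteristic polynomial as A) gives
  χ_A(x) = x^5 + 25*x^4 + 250*x^3 + 1250*x^2 + 3125*x + 3125
which factors as (x + 5)^5. The eigenvalues (with algebraic multiplicities) are λ = -5 with multiplicity 5.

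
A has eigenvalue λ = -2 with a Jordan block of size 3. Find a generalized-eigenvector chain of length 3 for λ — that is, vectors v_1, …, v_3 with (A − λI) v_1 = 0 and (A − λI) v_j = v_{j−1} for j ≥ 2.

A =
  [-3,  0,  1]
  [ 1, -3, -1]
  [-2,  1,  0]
A Jordan chain for λ = -2 of length 3:
v_1 = (-1, 0, -1)ᵀ
v_2 = (-1, 1, -2)ᵀ
v_3 = (1, 0, 0)ᵀ

Let N = A − (-2)·I. We want v_3 with N^3 v_3 = 0 but N^2 v_3 ≠ 0; then v_{j-1} := N · v_j for j = 3, …, 2.

Pick v_3 = (1, 0, 0)ᵀ.
Then v_2 = N · v_3 = (-1, 1, -2)ᵀ.
Then v_1 = N · v_2 = (-1, 0, -1)ᵀ.

Sanity check: (A − (-2)·I) v_1 = (0, 0, 0)ᵀ = 0. ✓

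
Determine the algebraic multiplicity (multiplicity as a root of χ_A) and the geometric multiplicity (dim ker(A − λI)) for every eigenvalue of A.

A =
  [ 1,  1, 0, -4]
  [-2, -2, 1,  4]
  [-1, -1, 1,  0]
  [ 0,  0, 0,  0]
λ = 0: alg = 4, geom = 2

Step 1 — factor the characteristic polynomial to read off the algebraic multiplicities:
  χ_A(x) = x^4

Step 2 — compute geometric multiplicities via the rank-nullity identity g(λ) = n − rank(A − λI):
  rank(A − (0)·I) = 2, so dim ker(A − (0)·I) = n − 2 = 2

Summary:
  λ = 0: algebraic multiplicity = 4, geometric multiplicity = 2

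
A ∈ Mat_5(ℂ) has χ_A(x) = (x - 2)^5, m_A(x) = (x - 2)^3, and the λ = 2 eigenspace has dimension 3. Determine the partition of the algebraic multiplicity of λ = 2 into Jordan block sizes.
Block sizes for λ = 2: [3, 1, 1]

Step 1 — from the characteristic polynomial, algebraic multiplicity of λ = 2 is 5. From dim ker(A − (2)·I) = 3, there are exactly 3 Jordan blocks for λ = 2.
Step 2 — from the minimal polynomial, the factor (x − 2)^3 tells us the largest block for λ = 2 has size 3.
Step 3 — with total size 5, 3 blocks, and largest block 3, the block sizes (in nonincreasing order) are [3, 1, 1].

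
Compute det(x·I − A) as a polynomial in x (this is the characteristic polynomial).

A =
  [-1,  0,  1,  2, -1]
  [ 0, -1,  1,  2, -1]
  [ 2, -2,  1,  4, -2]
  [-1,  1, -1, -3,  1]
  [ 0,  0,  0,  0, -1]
x^5 + 5*x^4 + 10*x^3 + 10*x^2 + 5*x + 1

Expanding det(x·I − A) (e.g. by cofactor expansion or by noting that A is similar to its Jordan form J, which has the same characteristic polynomial as A) gives
  χ_A(x) = x^5 + 5*x^4 + 10*x^3 + 10*x^2 + 5*x + 1
which factors as (x + 1)^5. The eigenvalues (with algebraic multiplicities) are λ = -1 with multiplicity 5.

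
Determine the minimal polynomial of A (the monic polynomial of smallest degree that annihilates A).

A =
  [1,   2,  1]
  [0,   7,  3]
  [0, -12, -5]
x^2 - 2*x + 1

The characteristic polynomial is χ_A(x) = (x - 1)^3, so the eigenvalues are known. The minimal polynomial is
  m_A(x) = Π_λ (x − λ)^{k_λ}
where k_λ is the size of the *largest* Jordan block for λ (equivalently, the smallest k with (A − λI)^k v = 0 for every generalised eigenvector v of λ).

  λ = 1: largest Jordan block has size 2, contributing (x − 1)^2

So m_A(x) = (x - 1)^2 = x^2 - 2*x + 1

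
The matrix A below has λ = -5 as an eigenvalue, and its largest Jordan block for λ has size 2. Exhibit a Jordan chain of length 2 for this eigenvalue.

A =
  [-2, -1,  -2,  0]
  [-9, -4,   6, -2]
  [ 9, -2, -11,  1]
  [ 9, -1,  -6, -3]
A Jordan chain for λ = -5 of length 2:
v_1 = (3, -9, 9, 9)ᵀ
v_2 = (1, 0, 0, 0)ᵀ

Let N = A − (-5)·I. We want v_2 with N^2 v_2 = 0 but N^1 v_2 ≠ 0; then v_{j-1} := N · v_j for j = 2, …, 2.

Pick v_2 = (1, 0, 0, 0)ᵀ.
Then v_1 = N · v_2 = (3, -9, 9, 9)ᵀ.

Sanity check: (A − (-5)·I) v_1 = (0, 0, 0, 0)ᵀ = 0. ✓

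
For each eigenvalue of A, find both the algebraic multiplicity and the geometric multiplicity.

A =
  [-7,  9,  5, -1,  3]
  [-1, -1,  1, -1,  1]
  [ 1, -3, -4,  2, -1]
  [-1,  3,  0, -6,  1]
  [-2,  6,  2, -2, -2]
λ = -4: alg = 5, geom = 3

Step 1 — factor the characteristic polynomial to read off the algebraic multiplicities:
  χ_A(x) = (x + 4)^5

Step 2 — compute geometric multiplicities via the rank-nullity identity g(λ) = n − rank(A − λI):
  rank(A − (-4)·I) = 2, so dim ker(A − (-4)·I) = n − 2 = 3

Summary:
  λ = -4: algebraic multiplicity = 5, geometric multiplicity = 3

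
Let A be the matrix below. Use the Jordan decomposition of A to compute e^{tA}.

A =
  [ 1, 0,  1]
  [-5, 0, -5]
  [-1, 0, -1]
e^{tA} =
  [t + 1, 0, t]
  [-5*t, 1, -5*t]
  [-t, 0, 1 - t]

Strategy: write A = P · J · P⁻¹ where J is a Jordan canonical form, so e^{tA} = P · e^{tJ} · P⁻¹, and e^{tJ} can be computed block-by-block.

A has Jordan form
J =
  [0, 1, 0]
  [0, 0, 0]
  [0, 0, 0]
(up to reordering of blocks).

Per-block formulas:
  For a 2×2 Jordan block J_2(0): exp(t · J_2(0)) = e^(0t)·(I + t·N), where N is the 2×2 nilpotent shift.
  For a 1×1 block at λ = 0: exp(t · [0]) = [e^(0t)].

After assembling e^{tJ} and conjugating by P, we get:

e^{tA} =
  [t + 1, 0, t]
  [-5*t, 1, -5*t]
  [-t, 0, 1 - t]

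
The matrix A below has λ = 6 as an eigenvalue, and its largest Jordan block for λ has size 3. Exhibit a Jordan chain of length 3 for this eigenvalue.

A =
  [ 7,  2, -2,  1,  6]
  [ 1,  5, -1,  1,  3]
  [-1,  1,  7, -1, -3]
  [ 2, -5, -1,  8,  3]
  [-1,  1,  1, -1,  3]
A Jordan chain for λ = 6 of length 3:
v_1 = (1, 0, 0, -1, 0)ᵀ
v_2 = (1, 1, -1, 2, -1)ᵀ
v_3 = (1, 0, 0, 0, 0)ᵀ

Let N = A − (6)·I. We want v_3 with N^3 v_3 = 0 but N^2 v_3 ≠ 0; then v_{j-1} := N · v_j for j = 3, …, 2.

Pick v_3 = (1, 0, 0, 0, 0)ᵀ.
Then v_2 = N · v_3 = (1, 1, -1, 2, -1)ᵀ.
Then v_1 = N · v_2 = (1, 0, 0, -1, 0)ᵀ.

Sanity check: (A − (6)·I) v_1 = (0, 0, 0, 0, 0)ᵀ = 0. ✓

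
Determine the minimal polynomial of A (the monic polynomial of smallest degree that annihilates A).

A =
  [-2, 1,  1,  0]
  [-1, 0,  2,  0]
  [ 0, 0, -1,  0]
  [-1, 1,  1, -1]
x^3 + 3*x^2 + 3*x + 1

The characteristic polynomial is χ_A(x) = (x + 1)^4, so the eigenvalues are known. The minimal polynomial is
  m_A(x) = Π_λ (x − λ)^{k_λ}
where k_λ is the size of the *largest* Jordan block for λ (equivalently, the smallest k with (A − λI)^k v = 0 for every generalised eigenvector v of λ).

  λ = -1: largest Jordan block has size 3, contributing (x + 1)^3

So m_A(x) = (x + 1)^3 = x^3 + 3*x^2 + 3*x + 1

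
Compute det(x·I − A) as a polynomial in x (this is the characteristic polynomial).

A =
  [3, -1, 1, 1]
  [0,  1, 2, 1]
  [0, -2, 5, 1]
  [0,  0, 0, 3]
x^4 - 12*x^3 + 54*x^2 - 108*x + 81

Expanding det(x·I − A) (e.g. by cofactor expansion or by noting that A is similar to its Jordan form J, which has the same characteristic polynomial as A) gives
  χ_A(x) = x^4 - 12*x^3 + 54*x^2 - 108*x + 81
which factors as (x - 3)^4. The eigenvalues (with algebraic multiplicities) are λ = 3 with multiplicity 4.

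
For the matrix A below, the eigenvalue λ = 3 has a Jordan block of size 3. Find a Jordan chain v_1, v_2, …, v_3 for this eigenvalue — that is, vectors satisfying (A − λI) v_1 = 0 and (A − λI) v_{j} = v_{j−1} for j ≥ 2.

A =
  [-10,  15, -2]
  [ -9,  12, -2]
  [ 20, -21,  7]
A Jordan chain for λ = 3 of length 3:
v_1 = (-6, -4, 9)ᵀ
v_2 = (-13, -9, 20)ᵀ
v_3 = (1, 0, 0)ᵀ

Let N = A − (3)·I. We want v_3 with N^3 v_3 = 0 but N^2 v_3 ≠ 0; then v_{j-1} := N · v_j for j = 3, …, 2.

Pick v_3 = (1, 0, 0)ᵀ.
Then v_2 = N · v_3 = (-13, -9, 20)ᵀ.
Then v_1 = N · v_2 = (-6, -4, 9)ᵀ.

Sanity check: (A − (3)·I) v_1 = (0, 0, 0)ᵀ = 0. ✓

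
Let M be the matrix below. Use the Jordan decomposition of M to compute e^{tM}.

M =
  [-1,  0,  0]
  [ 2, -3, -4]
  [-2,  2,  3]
e^{tM} =
  [exp(-t), 0, 0]
  [exp(t) - exp(-t), -exp(t) + 2*exp(-t), -2*exp(t) + 2*exp(-t)]
  [-exp(t) + exp(-t), exp(t) - exp(-t), 2*exp(t) - exp(-t)]

Strategy: write M = P · J · P⁻¹ where J is a Jordan canonical form, so e^{tM} = P · e^{tJ} · P⁻¹, and e^{tJ} can be computed block-by-block.

M has Jordan form
J =
  [-1,  0, 0]
  [ 0, -1, 0]
  [ 0,  0, 1]
(up to reordering of blocks).

Per-block formulas:
  For a 1×1 block at λ = -1: exp(t · [-1]) = [e^(-1t)].
  For a 1×1 block at λ = 1: exp(t · [1]) = [e^(1t)].

After assembling e^{tJ} and conjugating by P, we get:

e^{tM} =
  [exp(-t), 0, 0]
  [exp(t) - exp(-t), -exp(t) + 2*exp(-t), -2*exp(t) + 2*exp(-t)]
  [-exp(t) + exp(-t), exp(t) - exp(-t), 2*exp(t) - exp(-t)]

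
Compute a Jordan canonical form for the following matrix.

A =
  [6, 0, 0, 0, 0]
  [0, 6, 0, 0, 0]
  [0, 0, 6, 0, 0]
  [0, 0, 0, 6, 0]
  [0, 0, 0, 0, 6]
J_1(6) ⊕ J_1(6) ⊕ J_1(6) ⊕ J_1(6) ⊕ J_1(6)

The characteristic polynomial is
  det(x·I − A) = x^5 - 30*x^4 + 360*x^3 - 2160*x^2 + 6480*x - 7776 = (x - 6)^5

Eigenvalues and multiplicities (the geometric multiplicity of λ is n − rank(A − λI), which equals the number of Jordan blocks for λ):
  λ = 6: algebraic multiplicity = 5, geometric multiplicity = 5

Determining the block sizes for each eigenvalue:
  λ = 6: gm = am = 5, so every block has size 1 → block sizes [1, 1, 1, 1, 1]

Assembling the blocks gives a Jordan form
J =
  [6, 0, 0, 0, 0]
  [0, 6, 0, 0, 0]
  [0, 0, 6, 0, 0]
  [0, 0, 0, 6, 0]
  [0, 0, 0, 0, 6]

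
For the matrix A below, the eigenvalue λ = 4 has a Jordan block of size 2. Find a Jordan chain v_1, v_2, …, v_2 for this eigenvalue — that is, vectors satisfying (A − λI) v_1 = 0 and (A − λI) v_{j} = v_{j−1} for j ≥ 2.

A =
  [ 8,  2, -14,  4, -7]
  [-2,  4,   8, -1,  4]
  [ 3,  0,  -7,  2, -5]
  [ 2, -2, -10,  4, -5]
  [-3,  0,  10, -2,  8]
A Jordan chain for λ = 4 of length 2:
v_1 = (4, -1, 2, 0, -2)ᵀ
v_2 = (0, 0, 0, 1, 0)ᵀ

Let N = A − (4)·I. We want v_2 with N^2 v_2 = 0 but N^1 v_2 ≠ 0; then v_{j-1} := N · v_j for j = 2, …, 2.

Pick v_2 = (0, 0, 0, 1, 0)ᵀ.
Then v_1 = N · v_2 = (4, -1, 2, 0, -2)ᵀ.

Sanity check: (A − (4)·I) v_1 = (0, 0, 0, 0, 0)ᵀ = 0. ✓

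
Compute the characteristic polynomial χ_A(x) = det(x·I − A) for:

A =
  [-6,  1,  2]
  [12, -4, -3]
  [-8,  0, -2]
x^3 + 12*x^2 + 48*x + 64

Expanding det(x·I − A) (e.g. by cofactor expansion or by noting that A is similar to its Jordan form J, which has the same characteristic polynomial as A) gives
  χ_A(x) = x^3 + 12*x^2 + 48*x + 64
which factors as (x + 4)^3. The eigenvalues (with algebraic multiplicities) are λ = -4 with multiplicity 3.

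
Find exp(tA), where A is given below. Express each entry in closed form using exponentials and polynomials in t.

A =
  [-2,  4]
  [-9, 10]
e^{tA} =
  [-6*t*exp(4*t) + exp(4*t), 4*t*exp(4*t)]
  [-9*t*exp(4*t), 6*t*exp(4*t) + exp(4*t)]

Strategy: write A = P · J · P⁻¹ where J is a Jordan canonical form, so e^{tA} = P · e^{tJ} · P⁻¹, and e^{tJ} can be computed block-by-block.

A has Jordan form
J =
  [4, 1]
  [0, 4]
(up to reordering of blocks).

Per-block formulas:
  For a 2×2 Jordan block J_2(4): exp(t · J_2(4)) = e^(4t)·(I + t·N), where N is the 2×2 nilpotent shift.

After assembling e^{tJ} and conjugating by P, we get:

e^{tA} =
  [-6*t*exp(4*t) + exp(4*t), 4*t*exp(4*t)]
  [-9*t*exp(4*t), 6*t*exp(4*t) + exp(4*t)]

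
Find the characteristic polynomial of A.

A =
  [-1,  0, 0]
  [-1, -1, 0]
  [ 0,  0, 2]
x^3 - 3*x - 2

Expanding det(x·I − A) (e.g. by cofactor expansion or by noting that A is similar to its Jordan form J, which has the same characteristic polynomial as A) gives
  χ_A(x) = x^3 - 3*x - 2
which factors as (x - 2)*(x + 1)^2. The eigenvalues (with algebraic multiplicities) are λ = -1 with multiplicity 2, λ = 2 with multiplicity 1.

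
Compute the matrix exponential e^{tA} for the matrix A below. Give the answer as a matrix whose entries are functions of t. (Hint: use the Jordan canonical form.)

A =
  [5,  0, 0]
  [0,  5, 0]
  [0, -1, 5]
e^{tA} =
  [exp(5*t), 0, 0]
  [0, exp(5*t), 0]
  [0, -t*exp(5*t), exp(5*t)]

Strategy: write A = P · J · P⁻¹ where J is a Jordan canonical form, so e^{tA} = P · e^{tJ} · P⁻¹, and e^{tJ} can be computed block-by-block.

A has Jordan form
J =
  [5, 1, 0]
  [0, 5, 0]
  [0, 0, 5]
(up to reordering of blocks).

Per-block formulas:
  For a 1×1 block at λ = 5: exp(t · [5]) = [e^(5t)].
  For a 2×2 Jordan block J_2(5): exp(t · J_2(5)) = e^(5t)·(I + t·N), where N is the 2×2 nilpotent shift.

After assembling e^{tJ} and conjugating by P, we get:

e^{tA} =
  [exp(5*t), 0, 0]
  [0, exp(5*t), 0]
  [0, -t*exp(5*t), exp(5*t)]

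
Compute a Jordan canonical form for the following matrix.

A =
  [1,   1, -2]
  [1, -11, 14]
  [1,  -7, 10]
J_1(-4) ⊕ J_2(2)

The characteristic polynomial is
  det(x·I − A) = x^3 - 12*x + 16 = (x - 2)^2*(x + 4)

Eigenvalues and multiplicities (the geometric multiplicity of λ is n − rank(A − λI), which equals the number of Jordan blocks for λ):
  λ = -4: algebraic multiplicity = 1, geometric multiplicity = 1
  λ = 2: algebraic multiplicity = 2, geometric multiplicity = 1

Determining the block sizes for each eigenvalue:
  λ = -4: one block (gm = 1), so the single block has size am = 1 → block sizes [1]
  λ = 2: one block (gm = 1), so the single block has size am = 2 → block sizes [2]

Assembling the blocks gives a Jordan form
J =
  [-4, 0, 0]
  [ 0, 2, 1]
  [ 0, 0, 2]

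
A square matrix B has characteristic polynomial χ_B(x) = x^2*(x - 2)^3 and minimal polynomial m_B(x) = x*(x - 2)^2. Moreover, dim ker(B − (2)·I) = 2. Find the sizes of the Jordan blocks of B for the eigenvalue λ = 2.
Block sizes for λ = 2: [2, 1]

Step 1 — from the characteristic polynomial, algebraic multiplicity of λ = 2 is 3. From dim ker(B − (2)·I) = 2, there are exactly 2 Jordan blocks for λ = 2.
Step 2 — from the minimal polynomial, the factor (x − 2)^2 tells us the largest block for λ = 2 has size 2.
Step 3 — with total size 3, 2 blocks, and largest block 2, the block sizes (in nonincreasing order) are [2, 1].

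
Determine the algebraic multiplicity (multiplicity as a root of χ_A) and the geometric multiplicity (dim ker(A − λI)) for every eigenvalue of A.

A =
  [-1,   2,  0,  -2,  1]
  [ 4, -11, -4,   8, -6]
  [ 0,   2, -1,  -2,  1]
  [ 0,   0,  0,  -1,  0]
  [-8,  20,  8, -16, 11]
λ = -1: alg = 4, geom = 3; λ = 1: alg = 1, geom = 1

Step 1 — factor the characteristic polynomial to read off the algebraic multiplicities:
  χ_A(x) = (x - 1)*(x + 1)^4

Step 2 — compute geometric multiplicities via the rank-nullity identity g(λ) = n − rank(A − λI):
  rank(A − (-1)·I) = 2, so dim ker(A − (-1)·I) = n − 2 = 3
  rank(A − (1)·I) = 4, so dim ker(A − (1)·I) = n − 4 = 1

Summary:
  λ = -1: algebraic multiplicity = 4, geometric multiplicity = 3
  λ = 1: algebraic multiplicity = 1, geometric multiplicity = 1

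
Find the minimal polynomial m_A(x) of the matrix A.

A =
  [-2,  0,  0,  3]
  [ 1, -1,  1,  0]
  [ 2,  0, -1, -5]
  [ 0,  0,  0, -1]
x^4 + 5*x^3 + 9*x^2 + 7*x + 2

The characteristic polynomial is χ_A(x) = (x + 1)^3*(x + 2), so the eigenvalues are known. The minimal polynomial is
  m_A(x) = Π_λ (x − λ)^{k_λ}
where k_λ is the size of the *largest* Jordan block for λ (equivalently, the smallest k with (A − λI)^k v = 0 for every generalised eigenvector v of λ).

  λ = -2: largest Jordan block has size 1, contributing (x + 2)
  λ = -1: largest Jordan block has size 3, contributing (x + 1)^3

So m_A(x) = (x + 1)^3*(x + 2) = x^4 + 5*x^3 + 9*x^2 + 7*x + 2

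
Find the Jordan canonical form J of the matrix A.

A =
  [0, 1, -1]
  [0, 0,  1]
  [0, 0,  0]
J_3(0)

The characteristic polynomial is
  det(x·I − A) = x^3

Eigenvalues and multiplicities (the geometric multiplicity of λ is n − rank(A − λI), which equals the number of Jordan blocks for λ):
  λ = 0: algebraic multiplicity = 3, geometric multiplicity = 1

Determining the block sizes for each eigenvalue:
  λ = 0: one block (gm = 1), so the single block has size am = 3 → block sizes [3]

Assembling the blocks gives a Jordan form
J =
  [0, 1, 0]
  [0, 0, 1]
  [0, 0, 0]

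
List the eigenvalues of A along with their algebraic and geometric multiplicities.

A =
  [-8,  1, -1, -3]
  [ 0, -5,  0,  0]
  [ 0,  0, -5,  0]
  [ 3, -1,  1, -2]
λ = -5: alg = 4, geom = 3

Step 1 — factor the characteristic polynomial to read off the algebraic multiplicities:
  χ_A(x) = (x + 5)^4

Step 2 — compute geometric multiplicities via the rank-nullity identity g(λ) = n − rank(A − λI):
  rank(A − (-5)·I) = 1, so dim ker(A − (-5)·I) = n − 1 = 3

Summary:
  λ = -5: algebraic multiplicity = 4, geometric multiplicity = 3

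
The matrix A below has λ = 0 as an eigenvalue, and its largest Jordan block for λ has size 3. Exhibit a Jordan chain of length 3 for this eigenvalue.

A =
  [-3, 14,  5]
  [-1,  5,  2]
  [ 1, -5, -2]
A Jordan chain for λ = 0 of length 3:
v_1 = (3, 1, -1)ᵀ
v_2 = (14, 5, -5)ᵀ
v_3 = (0, 1, 0)ᵀ

Let N = A − (0)·I. We want v_3 with N^3 v_3 = 0 but N^2 v_3 ≠ 0; then v_{j-1} := N · v_j for j = 3, …, 2.

Pick v_3 = (0, 1, 0)ᵀ.
Then v_2 = N · v_3 = (14, 5, -5)ᵀ.
Then v_1 = N · v_2 = (3, 1, -1)ᵀ.

Sanity check: (A − (0)·I) v_1 = (0, 0, 0)ᵀ = 0. ✓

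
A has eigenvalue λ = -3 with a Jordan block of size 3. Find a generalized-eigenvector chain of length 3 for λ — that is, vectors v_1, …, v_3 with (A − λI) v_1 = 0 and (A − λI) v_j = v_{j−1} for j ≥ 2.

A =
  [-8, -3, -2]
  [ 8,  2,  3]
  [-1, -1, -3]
A Jordan chain for λ = -3 of length 3:
v_1 = (3, -3, -3)ᵀ
v_2 = (-5, 8, -1)ᵀ
v_3 = (1, 0, 0)ᵀ

Let N = A − (-3)·I. We want v_3 with N^3 v_3 = 0 but N^2 v_3 ≠ 0; then v_{j-1} := N · v_j for j = 3, …, 2.

Pick v_3 = (1, 0, 0)ᵀ.
Then v_2 = N · v_3 = (-5, 8, -1)ᵀ.
Then v_1 = N · v_2 = (3, -3, -3)ᵀ.

Sanity check: (A − (-3)·I) v_1 = (0, 0, 0)ᵀ = 0. ✓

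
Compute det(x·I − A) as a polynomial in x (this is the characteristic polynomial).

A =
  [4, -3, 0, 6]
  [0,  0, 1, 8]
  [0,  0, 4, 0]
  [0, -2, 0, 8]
x^4 - 16*x^3 + 96*x^2 - 256*x + 256

Expanding det(x·I − A) (e.g. by cofactor expansion or by noting that A is similar to its Jordan form J, which has the same characteristic polynomial as A) gives
  χ_A(x) = x^4 - 16*x^3 + 96*x^2 - 256*x + 256
which factors as (x - 4)^4. The eigenvalues (with algebraic multiplicities) are λ = 4 with multiplicity 4.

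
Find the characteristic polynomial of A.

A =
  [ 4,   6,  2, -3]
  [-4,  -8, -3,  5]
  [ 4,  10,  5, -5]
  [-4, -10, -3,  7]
x^4 - 8*x^3 + 24*x^2 - 32*x + 16

Expanding det(x·I − A) (e.g. by cofactor expansion or by noting that A is similar to its Jordan form J, which has the same characteristic polynomial as A) gives
  χ_A(x) = x^4 - 8*x^3 + 24*x^2 - 32*x + 16
which factors as (x - 2)^4. The eigenvalues (with algebraic multiplicities) are λ = 2 with multiplicity 4.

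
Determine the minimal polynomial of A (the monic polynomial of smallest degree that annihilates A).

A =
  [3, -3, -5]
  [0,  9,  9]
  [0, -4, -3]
x^3 - 9*x^2 + 27*x - 27

The characteristic polynomial is χ_A(x) = (x - 3)^3, so the eigenvalues are known. The minimal polynomial is
  m_A(x) = Π_λ (x − λ)^{k_λ}
where k_λ is the size of the *largest* Jordan block for λ (equivalently, the smallest k with (A − λI)^k v = 0 for every generalised eigenvector v of λ).

  λ = 3: largest Jordan block has size 3, contributing (x − 3)^3

So m_A(x) = (x - 3)^3 = x^3 - 9*x^2 + 27*x - 27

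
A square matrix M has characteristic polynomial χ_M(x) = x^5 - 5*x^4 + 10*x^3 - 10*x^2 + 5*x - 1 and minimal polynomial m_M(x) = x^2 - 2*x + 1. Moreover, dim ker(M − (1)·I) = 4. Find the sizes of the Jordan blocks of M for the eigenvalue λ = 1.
Block sizes for λ = 1: [2, 1, 1, 1]

Step 1 — from the characteristic polynomial, algebraic multiplicity of λ = 1 is 5. From dim ker(M − (1)·I) = 4, there are exactly 4 Jordan blocks for λ = 1.
Step 2 — from the minimal polynomial, the factor (x − 1)^2 tells us the largest block for λ = 1 has size 2.
Step 3 — with total size 5, 4 blocks, and largest block 2, the block sizes (in nonincreasing order) are [2, 1, 1, 1].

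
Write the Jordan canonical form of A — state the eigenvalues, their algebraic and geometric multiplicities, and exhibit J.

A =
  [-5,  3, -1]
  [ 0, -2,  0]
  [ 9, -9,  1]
J_2(-2) ⊕ J_1(-2)

The characteristic polynomial is
  det(x·I − A) = x^3 + 6*x^2 + 12*x + 8 = (x + 2)^3

Eigenvalues and multiplicities (the geometric multiplicity of λ is n − rank(A − λI), which equals the number of Jordan blocks for λ):
  λ = -2: algebraic multiplicity = 3, geometric multiplicity = 2

Determining the block sizes for each eigenvalue:
  λ = -2: 2 blocks summing to 3 forces exactly one block of size 2 and the rest size 1 → block sizes [2, 1]

Assembling the blocks gives a Jordan form
J =
  [-2,  1,  0]
  [ 0, -2,  0]
  [ 0,  0, -2]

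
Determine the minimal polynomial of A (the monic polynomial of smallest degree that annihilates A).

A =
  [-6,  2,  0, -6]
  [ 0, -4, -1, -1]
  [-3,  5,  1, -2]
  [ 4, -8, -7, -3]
x^4 + 12*x^3 + 48*x^2 + 64*x

The characteristic polynomial is χ_A(x) = x*(x + 4)^3, so the eigenvalues are known. The minimal polynomial is
  m_A(x) = Π_λ (x − λ)^{k_λ}
where k_λ is the size of the *largest* Jordan block for λ (equivalently, the smallest k with (A − λI)^k v = 0 for every generalised eigenvector v of λ).

  λ = -4: largest Jordan block has size 3, contributing (x + 4)^3
  λ = 0: largest Jordan block has size 1, contributing (x − 0)

So m_A(x) = x*(x + 4)^3 = x^4 + 12*x^3 + 48*x^2 + 64*x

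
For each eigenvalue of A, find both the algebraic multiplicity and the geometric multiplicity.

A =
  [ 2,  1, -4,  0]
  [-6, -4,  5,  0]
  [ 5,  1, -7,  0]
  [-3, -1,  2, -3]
λ = -3: alg = 4, geom = 2

Step 1 — factor the characteristic polynomial to read off the algebraic multiplicities:
  χ_A(x) = (x + 3)^4

Step 2 — compute geometric multiplicities via the rank-nullity identity g(λ) = n − rank(A − λI):
  rank(A − (-3)·I) = 2, so dim ker(A − (-3)·I) = n − 2 = 2

Summary:
  λ = -3: algebraic multiplicity = 4, geometric multiplicity = 2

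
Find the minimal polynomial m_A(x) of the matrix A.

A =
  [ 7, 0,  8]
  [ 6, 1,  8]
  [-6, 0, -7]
x^2 - 1

The characteristic polynomial is χ_A(x) = (x - 1)^2*(x + 1), so the eigenvalues are known. The minimal polynomial is
  m_A(x) = Π_λ (x − λ)^{k_λ}
where k_λ is the size of the *largest* Jordan block for λ (equivalently, the smallest k with (A − λI)^k v = 0 for every generalised eigenvector v of λ).

  λ = -1: largest Jordan block has size 1, contributing (x + 1)
  λ = 1: largest Jordan block has size 1, contributing (x − 1)

So m_A(x) = (x - 1)*(x + 1) = x^2 - 1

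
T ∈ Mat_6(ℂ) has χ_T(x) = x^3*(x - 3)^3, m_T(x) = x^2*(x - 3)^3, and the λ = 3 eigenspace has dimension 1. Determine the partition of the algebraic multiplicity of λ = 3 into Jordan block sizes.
Block sizes for λ = 3: [3]

Step 1 — from the characteristic polynomial, algebraic multiplicity of λ = 3 is 3. From dim ker(T − (3)·I) = 1, there are exactly 1 Jordan blocks for λ = 3.
Step 2 — from the minimal polynomial, the factor (x − 3)^3 tells us the largest block for λ = 3 has size 3.
Step 3 — with total size 3, 1 blocks, and largest block 3, the block sizes (in nonincreasing order) are [3].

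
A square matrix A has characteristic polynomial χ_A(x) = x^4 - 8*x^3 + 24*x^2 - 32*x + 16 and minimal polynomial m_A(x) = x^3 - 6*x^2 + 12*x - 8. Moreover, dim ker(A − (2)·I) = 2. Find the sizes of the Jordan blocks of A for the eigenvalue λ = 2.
Block sizes for λ = 2: [3, 1]

Step 1 — from the characteristic polynomial, algebraic multiplicity of λ = 2 is 4. From dim ker(A − (2)·I) = 2, there are exactly 2 Jordan blocks for λ = 2.
Step 2 — from the minimal polynomial, the factor (x − 2)^3 tells us the largest block for λ = 2 has size 3.
Step 3 — with total size 4, 2 blocks, and largest block 3, the block sizes (in nonincreasing order) are [3, 1].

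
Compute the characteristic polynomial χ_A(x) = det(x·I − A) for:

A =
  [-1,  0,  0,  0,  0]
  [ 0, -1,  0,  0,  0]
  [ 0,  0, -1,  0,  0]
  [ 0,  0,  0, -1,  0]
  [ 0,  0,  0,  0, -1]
x^5 + 5*x^4 + 10*x^3 + 10*x^2 + 5*x + 1

Expanding det(x·I − A) (e.g. by cofactor expansion or by noting that A is similar to its Jordan form J, which has the same characteristic polynomial as A) gives
  χ_A(x) = x^5 + 5*x^4 + 10*x^3 + 10*x^2 + 5*x + 1
which factors as (x + 1)^5. The eigenvalues (with algebraic multiplicities) are λ = -1 with multiplicity 5.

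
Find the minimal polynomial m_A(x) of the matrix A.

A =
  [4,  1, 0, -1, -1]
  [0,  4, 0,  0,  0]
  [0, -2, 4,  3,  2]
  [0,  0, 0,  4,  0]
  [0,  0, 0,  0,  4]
x^2 - 8*x + 16

The characteristic polynomial is χ_A(x) = (x - 4)^5, so the eigenvalues are known. The minimal polynomial is
  m_A(x) = Π_λ (x − λ)^{k_λ}
where k_λ is the size of the *largest* Jordan block for λ (equivalently, the smallest k with (A − λI)^k v = 0 for every generalised eigenvector v of λ).

  λ = 4: largest Jordan block has size 2, contributing (x − 4)^2

So m_A(x) = (x - 4)^2 = x^2 - 8*x + 16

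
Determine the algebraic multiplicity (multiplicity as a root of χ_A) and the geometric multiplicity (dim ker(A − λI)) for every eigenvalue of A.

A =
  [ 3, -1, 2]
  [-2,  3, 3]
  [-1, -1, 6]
λ = 4: alg = 3, geom = 1

Step 1 — factor the characteristic polynomial to read off the algebraic multiplicities:
  χ_A(x) = (x - 4)^3

Step 2 — compute geometric multiplicities via the rank-nullity identity g(λ) = n − rank(A − λI):
  rank(A − (4)·I) = 2, so dim ker(A − (4)·I) = n − 2 = 1

Summary:
  λ = 4: algebraic multiplicity = 3, geometric multiplicity = 1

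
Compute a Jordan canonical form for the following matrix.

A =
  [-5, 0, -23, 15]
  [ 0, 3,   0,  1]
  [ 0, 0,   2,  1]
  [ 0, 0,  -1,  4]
J_1(-5) ⊕ J_3(3)

The characteristic polynomial is
  det(x·I − A) = x^4 - 4*x^3 - 18*x^2 + 108*x - 135 = (x - 3)^3*(x + 5)

Eigenvalues and multiplicities (the geometric multiplicity of λ is n − rank(A − λI), which equals the number of Jordan blocks for λ):
  λ = -5: algebraic multiplicity = 1, geometric multiplicity = 1
  λ = 3: algebraic multiplicity = 3, geometric multiplicity = 1

Determining the block sizes for each eigenvalue:
  λ = -5: one block (gm = 1), so the single block has size am = 1 → block sizes [1]
  λ = 3: one block (gm = 1), so the single block has size am = 3 → block sizes [3]

Assembling the blocks gives a Jordan form
J =
  [-5, 0, 0, 0]
  [ 0, 3, 1, 0]
  [ 0, 0, 3, 1]
  [ 0, 0, 0, 3]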